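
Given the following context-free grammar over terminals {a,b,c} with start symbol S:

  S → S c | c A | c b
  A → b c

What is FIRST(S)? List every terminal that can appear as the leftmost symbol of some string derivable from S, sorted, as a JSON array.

FIRST iteration:
round 1:
  A via A→b c: +{b}
  S via S→c A: +{c}
  FIRST[S]={c}  FIRST[A]={b}
round 2: (no change)
  FIRST[S]={c}  FIRST[A]={b}

FIRST(S) = ["c"]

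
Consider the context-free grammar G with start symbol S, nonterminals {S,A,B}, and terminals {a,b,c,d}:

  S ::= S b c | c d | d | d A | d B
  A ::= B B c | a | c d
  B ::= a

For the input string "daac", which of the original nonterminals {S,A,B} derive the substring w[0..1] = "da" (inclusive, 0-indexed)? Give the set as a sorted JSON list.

Convert to CNF:
  S -> S X4 | T0 T1 | T1 A | T1 B | d
  A -> B X3 | T0 T1 | a
  B -> a
  T0 -> c
  T1 -> d
  T2 -> b
  X3 -> B T0
  X4 -> T2 T0

Fill CYK table bottom-up — only the sub-triangle for w[0..1]:
  [0..0]={S,T1}  "d"  orig:{S}
  [1..1]={A,B}  "a"
  [0..1]={S}  "da"

Original NTs in T[0,1] deriving "da": ["S"]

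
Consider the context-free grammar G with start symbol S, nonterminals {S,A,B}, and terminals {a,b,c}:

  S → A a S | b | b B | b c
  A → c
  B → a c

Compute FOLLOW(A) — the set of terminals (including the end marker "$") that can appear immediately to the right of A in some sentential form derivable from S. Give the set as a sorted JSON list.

Compute FIRST by fixpoint:
[1]
  A via A→c: +{c}
  B via B→a c: +{a}
  S via S→A a S: +{c}
  S via S→b: +{b}
  FIRST(S)={b,c}  FIRST(A)={c}  FIRST(B)={a}
[2] — fixpoint
  FIRST(S)={b,c}  FIRST(A)={c}  FIRST(B)={a}

Compute FOLLOW by fixpoint:
initialize: $ ∈ FOLLOW(S)
[1]
  S→A a S: FOLLOW(A) ⊇ FIRST(a) = {a}; new: +{a}
  S→b B: FOLLOW(B) ⊇ FOLLOW(S) ⊇ {$}; new: +{$}
  S: {$}  A: {a}  B: {$}
[2] (no change)
  S: {$}  A: {a}  B: {$}

FOLLOW(A) = ["a"]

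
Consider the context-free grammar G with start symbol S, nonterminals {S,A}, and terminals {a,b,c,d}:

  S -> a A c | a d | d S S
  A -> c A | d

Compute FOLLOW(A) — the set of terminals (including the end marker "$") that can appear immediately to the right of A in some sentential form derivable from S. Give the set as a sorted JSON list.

FIRST sets, iterate to fixpoint:
pass 1:
  A via A→c A: +{c}
  A via A→d: +{d}
  S via S→a A c: +{a}
  S via S→d S S: +{d}
  FIRST(S)={a,d}  FIRST(A)={c,d}
pass 2: done
  FIRST(S)={a,d}  FIRST(A)={c,d}

Compute FOLLOW by fixpoint:
initialize: $ ∈ FOLLOW(S)
iter 1:
  S→a A c: FOLLOW(A) ⊇ FIRST(c) = {c}; new: +{c}
  S→d S S: FOLLOW(S) ⊇ FIRST(S) = {a,d}; new: +{a,d}
  S: {$,a,d}  A: {c}
iter 2: done
  S: {$,a,d}  A: {c}

FOLLOW(A) = ["c"]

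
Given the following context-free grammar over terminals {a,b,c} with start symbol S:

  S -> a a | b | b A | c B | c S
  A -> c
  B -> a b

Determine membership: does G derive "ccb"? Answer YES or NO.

Convert to CNF:
  S -> T0 T0 | T1 A | T2 B | T2 S | b
  A -> c
  B -> T0 T1
  T0 -> a
  T1 -> b
  T2 -> c

CYK table (by increasing span):
  cell(0,0) c: {A,T2}  orig:{A}
  cell(1,1) c: {A,T2}  orig:{A}
  cell(2,2) b: {S,T1}  orig:{S}
  cell(0,1) cc: ∅
  cell(1,2) cb: {S}
  cell(0,2) ccb: {S}

S ∈ T[0,2] ⇒ YES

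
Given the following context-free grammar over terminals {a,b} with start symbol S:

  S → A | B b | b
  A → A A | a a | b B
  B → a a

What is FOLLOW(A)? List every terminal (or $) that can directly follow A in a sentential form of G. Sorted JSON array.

Compute FIRST by fixpoint:
iter 1:
  A via A→a a: +{a}
  A via A→b B: +{b}
  B via B→a a: +{a}
  S via S→A: +{a,b}
  FIRST(S)={a,b}  FIRST(A)={a,b}  FIRST(B)={a}
iter 2: (no change)
  FIRST(S)={a,b}  FIRST(A)={a,b}  FIRST(B)={a}

FOLLOW iteration:
initialize: $ ∈ FOLLOW(S)
iter 1:
  A→A A: FOLLOW(A) ⊇ FIRST(A) = {a,b}; new: +{a,b}
  A→b B: FOLLOW(B) ⊇ FOLLOW(A) ⊇ {a,b}; new: +{a,b}
  S→A: FOLLOW(A) ⊇ FOLLOW(S) ⊇ {$}; new: +{$}
  FOLLOW[S]={$}  FOLLOW[A]={$,a,b}  FOLLOW[B]={a,b}
iter 2:
  A→b B: FOLLOW(B) ⊇ FOLLOW(A) ⊇ {$,a,b}; new: +{$}
  FOLLOW[S]={$}  FOLLOW[A]={$,a,b}  FOLLOW[B]={$,a,b}
iter 3: done
  FOLLOW[S]={$}  FOLLOW[A]={$,a,b}  FOLLOW[B]={$,a,b}

FOLLOW(A) = ["$", "a", "b"]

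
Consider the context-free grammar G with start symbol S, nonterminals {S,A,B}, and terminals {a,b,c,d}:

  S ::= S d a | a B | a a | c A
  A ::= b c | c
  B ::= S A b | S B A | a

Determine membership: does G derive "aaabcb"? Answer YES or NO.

Convert to CNF:
  S -> S X6 | T1 A | T3 B | T3 T3
  A -> T0 T1 | c
  B -> S X4 | S X5 | a
  T0 -> b
  T1 -> c
  T2 -> d
  T3 -> a
  X4 -> A T0
  X5 -> B A
  X6 -> T2 T3

Fill CYK table bottom-up:
  T[0,0] 'a' = {B,T3}  orig:{B}
  T[1,1] 'a' = {B,T3}  orig:{B}
  T[2,2] 'a' = {B,T3}  orig:{B}
  T[3,3] 'b' = {T0}  orig:{}
  T[4,4] 'c' = {A,T1}  orig:{A}
  T[5,5] 'b' = {T0}  orig:{}
  T[0,1] 'aa' = {S}
  T[1,2] 'aa' = {S}
  T[2,3] 'ab' = ∅
  T[3,4] 'bc' = {A}
  T[4,5] 'cb' = {X4}  orig:{}
  T[0,2] 'aaa' = ∅
  T[1,3] 'aab' = ∅
  T[2,4] 'abc' = {X5}  orig:{}
  T[3,5] 'bcb' = {X4}  orig:{}
  T[0,3] 'aaab' = ∅
  T[1,4] 'aabc' = ∅
  T[2,5] 'abcb' = ∅
  T[0,4] 'aaabc' = {B}
  T[1,5] 'aabcb' = {B}
  T[0,5] 'aaabcb' = {S}

S ∈ T[0,5] ⇒ YES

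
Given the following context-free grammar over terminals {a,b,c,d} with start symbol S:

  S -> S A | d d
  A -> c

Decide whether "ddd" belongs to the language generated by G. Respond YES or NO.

CNF form of G:
  S -> S A | T0 T0
  A -> c
  T0 -> d

CYK fill:
  [0..0]={T0}  "d"  orig:{}
  [1..1]={T0}  "d"  orig:{}
  [2..2]={T0}  "d"  orig:{}
  [0..1]={S}  "dd"
  [1..2]={S}  "dd"
  [0..2]=∅  "ddd"

S ∉ T[0,2] ⇒ NO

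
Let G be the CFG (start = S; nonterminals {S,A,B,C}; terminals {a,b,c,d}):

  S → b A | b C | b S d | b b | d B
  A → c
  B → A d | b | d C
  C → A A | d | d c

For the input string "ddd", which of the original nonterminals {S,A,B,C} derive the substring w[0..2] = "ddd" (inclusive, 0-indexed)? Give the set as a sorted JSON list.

Convert to CNF:
  S -> T0 B | T2 A | T2 C | T2 T2 | T2 X3
  A -> c
  B -> A T0 | T0 C | b
  C -> A A | T0 T1 | d
  T0 -> d
  T1 -> c
  T2 -> b
  X3 -> S T0

CYK fill — only the sub-triangle for w[0..2]:
  [0..0]={C,T0}  "d"  orig:{C}
  [1..1]={C,T0}  "d"  orig:{C}
  [2..2]={C,T0}  "d"  orig:{C}
  [0..1]={B}  "dd"
  [1..2]={B}  "dd"
  [0..2]={S}  "ddd"

Original NTs in T[0,2] deriving "ddd": ["S"]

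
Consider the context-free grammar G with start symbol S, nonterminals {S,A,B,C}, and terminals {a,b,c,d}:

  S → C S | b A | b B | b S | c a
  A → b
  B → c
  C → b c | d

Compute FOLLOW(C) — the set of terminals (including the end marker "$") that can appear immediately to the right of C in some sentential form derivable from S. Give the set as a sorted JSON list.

Compute FIRST by fixpoint:
pass 1:
  A via A→b: +{b}
  B via B→c: +{c}
  C via C→b c: +{b}
  C via C→d: +{d}
  S via S→C S: +{b,d}
  S via S→c a: +{c}
  FIRST[S]={b,c,d}  FIRST[A]={b}  FIRST[B]={c}  FIRST[C]={b,d}
pass 2: (no change)
  FIRST[S]={b,c,d}  FIRST[A]={b}  FIRST[B]={c}  FIRST[C]={b,d}

Compute FOLLOW by fixpoint:
initialize: $ ∈ FOLLOW(S)
round 1:
  S→C S: FOLLOW(C) ⊇ FIRST(S) = {b,c,d}; new: +{b,c,d}
  S→b A: FOLLOW(A) ⊇ FOLLOW(S) ⊇ {$}; new: +{$}
  S→b B: FOLLOW(B) ⊇ FOLLOW(S) ⊇ {$}; new: +{$}
  S: {$}  A: {$}  B: {$}  C: {b,c,d}
round 2: — fixpoint
  S: {$}  A: {$}  B: {$}  C: {b,c,d}

FOLLOW(C) = ["b", "c", "d"]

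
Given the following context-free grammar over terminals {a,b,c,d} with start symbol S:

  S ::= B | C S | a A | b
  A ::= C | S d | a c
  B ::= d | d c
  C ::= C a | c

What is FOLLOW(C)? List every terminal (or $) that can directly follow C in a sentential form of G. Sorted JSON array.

FIRST iteration:
round 1:
  A via A→a c: +{a}
  B via B→d: +{d}
  C via C→c: +{c}
  S via S→B: +{d}
  S via S→C S: +{c}
  S via S→a A: +{a}
  S via S→b: +{b}
  FIRST(S)={a,b,c,d}  FIRST(A)={a}  FIRST(B)={d}  FIRST(C)={c}
round 2:
  A via A→C: +{c}
  A via A→S d: +{b,d}
  FIRST(S)={a,b,c,d}  FIRST(A)={a,b,c,d}  FIRST(B)={d}  FIRST(C)={c}
round 3: — fixpoint
  FIRST(S)={a,b,c,d}  FIRST(A)={a,b,c,d}  FIRST(B)={d}  FIRST(C)={c}

FOLLOW sets:
seed FOLLOW(S) with $
pass 1:
  A→S d: FOLLOW(S) ⊇ FIRST(d) = {d}; new: +{d}
  C→C a: FOLLOW(C) ⊇ FIRST(a) = {a}; new: +{a}
  S→B: FOLLOW(B) ⊇ FOLLOW(S) ⊇ {$,d}; new: +{$,d}
  S→C S: FOLLOW(C) ⊇ FIRST(S) = {a,b,c,d}; new: +{b,c,d}
  S→a A: FOLLOW(A) ⊇ FOLLOW(S) ⊇ {$,d}; new: +{$,d}
  FOLLOW[S]={$,d}  FOLLOW[A]={$,d}  FOLLOW[B]={$,d}  FOLLOW[C]={a,b,c,d}
pass 2:
  A→C: FOLLOW(C) ⊇ FOLLOW(A) ⊇ {$,d}; new: +{$}
  FOLLOW[S]={$,d}  FOLLOW[A]={$,d}  FOLLOW[B]={$,d}  FOLLOW[C]={$,a,b,c,d}
pass 3: done
  FOLLOW[S]={$,d}  FOLLOW[A]={$,d}  FOLLOW[B]={$,d}  FOLLOW[C]={$,a,b,c,d}

FOLLOW(C) = ["$", "a", "b", "c", "d"]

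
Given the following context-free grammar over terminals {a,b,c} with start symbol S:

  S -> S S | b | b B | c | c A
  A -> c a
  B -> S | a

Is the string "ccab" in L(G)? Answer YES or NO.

CNF form of G:
  S -> S S | T0 A | T2 B | b | c
  A -> T0 T1
  B -> S S | T0 A | T2 B | a | b | c
  T0 -> c
  T1 -> a
  T2 -> b

Fill CYK table bottom-up:
  T[0,0] 'c' = {B,S,T0}  orig:{B,S}
  T[1,1] 'c' = {B,S,T0}  orig:{B,S}
  T[2,2] 'a' = {B,T1}  orig:{B}
  T[3,3] 'b' = {B,S,T2}  orig:{B,S}
  T[0,1] 'cc' = {B,S}
  T[1,2] 'ca' = {A}
  T[2,3] 'ab' = ∅
  T[0,2] 'cca' = {B,S}
  T[1,3] 'cab' = ∅
  T[0,3] 'ccab' = {B,S}

S ∈ T[0,3] ⇒ YES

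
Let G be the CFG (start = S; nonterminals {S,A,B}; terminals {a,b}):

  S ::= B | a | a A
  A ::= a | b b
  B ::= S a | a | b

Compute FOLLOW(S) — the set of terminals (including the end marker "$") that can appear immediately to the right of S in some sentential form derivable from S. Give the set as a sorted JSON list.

FIRST sets, iterate to fixpoint:
iter 1:
  A via A→a: +{a}
  A via A→b b: +{b}
  B via B→a: +{a}
  B via B→b: +{b}
  S via S→B: +{a,b}
  S: {a,b}  A: {a,b}  B: {a,b}
iter 2: done
  S: {a,b}  A: {a,b}  B: {a,b}

FOLLOW sets:
FOLLOW(S) := {$}
round 1:
  B→S a: FOLLOW(S) ⊇ FIRST(a) = {a}; new: +{a}
  S→B: FOLLOW(B) ⊇ FOLLOW(S) ⊇ {$,a}; new: +{$,a}
  S→a A: FOLLOW(A) ⊇ FOLLOW(S) ⊇ {$,a}; new: +{$,a}
  FOLLOW(S)={$,a}  FOLLOW(A)={$,a}  FOLLOW(B)={$,a}
round 2: (no change)
  FOLLOW(S)={$,a}  FOLLOW(A)={$,a}  FOLLOW(B)={$,a}

FOLLOW(S) = ["$", "a"]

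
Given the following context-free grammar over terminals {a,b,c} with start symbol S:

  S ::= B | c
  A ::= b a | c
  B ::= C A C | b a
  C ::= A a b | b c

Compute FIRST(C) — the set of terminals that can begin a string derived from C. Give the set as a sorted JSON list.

FIRST iteration:
[1]
  A via A→b a: +{b}
  A via A→c: +{c}
  B via B→b a: +{b}
  C via C→A a b: +{b,c}
  S via S→B: +{b}
  S via S→c: +{c}
  FIRST(S)={b,c}  FIRST(A)={b,c}  FIRST(B)={b}  FIRST(C)={b,c}
[2]
  B via B→C A C: +{c}
  FIRST(S)={b,c}  FIRST(A)={b,c}  FIRST(B)={b,c}  FIRST(C)={b,c}
[3] — fixpoint
  FIRST(S)={b,c}  FIRST(A)={b,c}  FIRST(B)={b,c}  FIRST(C)={b,c}

FIRST(C) = ["b", "c"]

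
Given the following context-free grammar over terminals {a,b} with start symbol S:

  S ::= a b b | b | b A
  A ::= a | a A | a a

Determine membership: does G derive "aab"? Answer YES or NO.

Convert to CNF:
  S -> T0 X2 | T1 A | b
  A -> T0 A | T0 T0 | a
  T0 -> a
  T1 -> b
  X2 -> T1 T1

CYK table (by increasing span):
  cell(0,0) a: {A,T0}  orig:{A}
  cell(1,1) a: {A,T0}  orig:{A}
  cell(2,2) b: {S,T1}  orig:{S}
  cell(0,1) aa: {A}
  cell(1,2) ab: ∅
  cell(0,2) aab: ∅

S ∉ T[0,2] ⇒ NO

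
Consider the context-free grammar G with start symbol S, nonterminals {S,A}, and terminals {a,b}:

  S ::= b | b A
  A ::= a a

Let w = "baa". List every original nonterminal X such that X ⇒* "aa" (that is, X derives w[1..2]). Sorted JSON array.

CNF form of G:
  S -> T1 A | b
  A -> T0 T0
  T0 -> a
  T1 -> b

CYK fill (cells [i..j] with 1 ≤ i ≤ j ≤ 2 only):
  T[1,1] 'a' = {T0}  orig:{}
  T[2,2] 'a' = {T0}  orig:{}
  T[1,2] 'aa' = {A}

Original NTs in T[1,2] deriving "aa": ["A"]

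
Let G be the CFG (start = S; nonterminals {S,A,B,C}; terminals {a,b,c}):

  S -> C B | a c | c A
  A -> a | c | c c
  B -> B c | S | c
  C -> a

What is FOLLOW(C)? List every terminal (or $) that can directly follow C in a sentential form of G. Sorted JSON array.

FIRST iteration:
round 1:
  A via A→a: +{a}
  A via A→c: +{c}
  B via B→c: +{c}
  C via C→a: +{a}
  S via S→C B: +{a}
  S via S→c A: +{c}
  FIRST[S]={a,c}  FIRST[A]={a,c}  FIRST[B]={c}  FIRST[C]={a}
round 2:
  B via B→S: +{a}
  FIRST[S]={a,c}  FIRST[A]={a,c}  FIRST[B]={a,c}  FIRST[C]={a}
round 3: (stable)
  FIRST[S]={a,c}  FIRST[A]={a,c}  FIRST[B]={a,c}  FIRST[C]={a}

FOLLOW sets:
FOLLOW(S) := {$}
iter 1:
  B→B c: FOLLOW(B) ⊇ FIRST(c) = {c}; new: +{c}
  B→S: FOLLOW(S) ⊇ FOLLOW(B) ⊇ {c}; new: +{c}
  S→C B: FOLLOW(C) ⊇ FIRST(B) = {a,c}; new: +{a,c}
  S→C B: FOLLOW(B) ⊇ FOLLOW(S) ⊇ {$,c}; new: +{$}
  S→c A: FOLLOW(A) ⊇ FOLLOW(S) ⊇ {$,c}; new: +{$,c}
  S: {$,c}  A: {$,c}  B: {$,c}  C: {a,c}
iter 2: done
  S: {$,c}  A: {$,c}  B: {$,c}  C: {a,c}

FOLLOW(C) = ["a", "c"]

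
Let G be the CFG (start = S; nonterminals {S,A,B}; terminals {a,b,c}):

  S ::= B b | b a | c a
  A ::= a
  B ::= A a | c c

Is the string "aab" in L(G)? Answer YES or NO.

Convert to CNF:
  S -> B T2 | T1 T0 | T2 T0
  A -> a
  B -> A T0 | T1 T1
  T0 -> a
  T1 -> c
  T2 -> b

CYK fill:
  T[0,0] 'a' = {A,T0}  orig:{A}
  T[1,1] 'a' = {A,T0}  orig:{A}
  T[2,2] 'b' = {T2}  orig:{}
  T[0,1] 'aa' = {B}
  T[1,2] 'ab' = ∅
  T[0,2] 'aab' = {S}

S ∈ T[0,2] ⇒ YES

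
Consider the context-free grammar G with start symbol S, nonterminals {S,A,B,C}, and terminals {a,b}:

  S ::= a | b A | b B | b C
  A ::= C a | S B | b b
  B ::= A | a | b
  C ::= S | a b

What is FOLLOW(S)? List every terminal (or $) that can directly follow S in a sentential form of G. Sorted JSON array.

FIRST iteration:
pass 1:
  A via A→b b: +{b}
  B via B→A: +{b}
  B via B→a: +{a}
  C via C→a b: +{a}
  S via S→a: +{a}
  S via S→b A: +{b}
  FIRST[S]={a,b}  FIRST[A]={b}  FIRST[B]={a,b}  FIRST[C]={a}
pass 2:
  A via A→C a: +{a}
  C via C→S: +{b}
  FIRST[S]={a,b}  FIRST[A]={a,b}  FIRST[B]={a,b}  FIRST[C]={a,b}
pass 3: done
  FIRST[S]={a,b}  FIRST[A]={a,b}  FIRST[B]={a,b}  FIRST[C]={a,b}

FOLLOW iteration:
initialize: $ ∈ FOLLOW(S)
iter 1:
  A→C a: FOLLOW(C) ⊇ FIRST(a) = {a}; new: +{a}
  A→S B: FOLLOW(S) ⊇ FIRST(B) = {a,b}; new: +{a,b}
  S→b A: FOLLOW(A) ⊇ FOLLOW(S) ⊇ {$,a,b}; new: +{$,a,b}
  S→b B: FOLLOW(B) ⊇ FOLLOW(S) ⊇ {$,a,b}; new: +{$,a,b}
  S→b C: FOLLOW(C) ⊇ FOLLOW(S) ⊇ {$,a,b}; new: +{$,b}
  FOLLOW[S]={$,a,b}  FOLLOW[A]={$,a,b}  FOLLOW[B]={$,a,b}  FOLLOW[C]={$,a,b}
iter 2: done
  FOLLOW[S]={$,a,b}  FOLLOW[A]={$,a,b}  FOLLOW[B]={$,a,b}  FOLLOW[C]={$,a,b}

FOLLOW(S) = ["$", "a", "b"]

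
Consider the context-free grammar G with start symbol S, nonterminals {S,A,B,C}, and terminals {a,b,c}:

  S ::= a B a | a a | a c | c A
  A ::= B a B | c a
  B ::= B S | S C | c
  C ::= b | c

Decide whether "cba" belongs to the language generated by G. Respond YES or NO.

CNF form of G:
  S -> T0 T0 | T0 T1 | T0 X3 | T1 A
  A -> B X2 | T1 T0
  B -> B S | S C | c
  C -> b | c
  T0 -> a
  T1 -> c
  X2 -> T0 B
  X3 -> B T0

Fill CYK table bottom-up:
  cell(0,0) c: {B,C,T1}  orig:{B,C}
  cell(1,1) b: {C}
  cell(2,2) a: {T0}  orig:{}
  cell(0,1) cb: ∅
  cell(1,2) ba: ∅
  cell(0,2) cba: ∅

S ∉ T[0,2] ⇒ NO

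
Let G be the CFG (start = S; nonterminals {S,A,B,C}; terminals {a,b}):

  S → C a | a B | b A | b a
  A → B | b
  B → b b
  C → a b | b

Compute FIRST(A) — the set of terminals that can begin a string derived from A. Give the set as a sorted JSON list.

Compute FIRST by fixpoint:
iter 1:
  A via A→b: +{b}
  B via B→b b: +{b}
  C via C→a b: +{a}
  C via C→b: +{b}
  S via S→C a: +{a,b}
  S: {a,b}  A: {b}  B: {b}  C: {a,b}
iter 2: — fixpoint
  S: {a,b}  A: {b}  B: {b}  C: {a,b}

FIRST(A) = ["b"]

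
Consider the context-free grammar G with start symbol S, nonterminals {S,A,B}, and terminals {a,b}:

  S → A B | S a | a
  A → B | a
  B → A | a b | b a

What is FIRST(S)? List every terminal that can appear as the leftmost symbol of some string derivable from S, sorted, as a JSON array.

FIRST iteration:
pass 1:
  A via A→a: +{a}
  B via B→A: +{a}
  B via B→b a: +{b}
  S via S→A B: +{a}
  FIRST[S]={a}  FIRST[A]={a}  FIRST[B]={a,b}
pass 2:
  A via A→B: +{b}
  S via S→A B: +{b}
  FIRST[S]={a,b}  FIRST[A]={a,b}  FIRST[B]={a,b}
pass 3: done
  FIRST[S]={a,b}  FIRST[A]={a,b}  FIRST[B]={a,b}

FIRST(S) = ["a", "b"]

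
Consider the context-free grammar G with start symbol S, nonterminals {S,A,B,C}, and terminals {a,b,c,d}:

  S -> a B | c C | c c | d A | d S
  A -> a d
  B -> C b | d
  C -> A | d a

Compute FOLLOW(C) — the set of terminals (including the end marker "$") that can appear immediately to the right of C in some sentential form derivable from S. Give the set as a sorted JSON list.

Compute FIRST by fixpoint:
pass 1:
  A via A→a d: +{a}
  B via B→d: +{d}
  C via C→A: +{a}
  C via C→d a: +{d}
  S via S→a B: +{a}
  S via S→c C: +{c}
  S via S→d A: +{d}
  FIRST[S]={a,c,d}  FIRST[A]={a}  FIRST[B]={d}  FIRST[C]={a,d}
pass 2:
  B via B→C b: +{a}
  FIRST[S]={a,c,d}  FIRST[A]={a}  FIRST[B]={a,d}  FIRST[C]={a,d}
pass 3: (no change)
  FIRST[S]={a,c,d}  FIRST[A]={a}  FIRST[B]={a,d}  FIRST[C]={a,d}

Compute FOLLOW by fixpoint:
seed FOLLOW(S) with $
[1]
  B→C b: FOLLOW(C) ⊇ FIRST(b) = {b}; new: +{b}
  C→A: FOLLOW(A) ⊇ FOLLOW(C) ⊇ {b}; new: +{b}
  S→a B: FOLLOW(B) ⊇ FOLLOW(S) ⊇ {$}; new: +{$}
  S→c C: FOLLOW(C) ⊇ FOLLOW(S) ⊇ {$}; new: +{$}
  S→d A: FOLLOW(A) ⊇ FOLLOW(S) ⊇ {$}; new: +{$}
  FOLLOW[S]={$}  FOLLOW[A]={$,b}  FOLLOW[B]={$}  FOLLOW[C]={$,b}
[2] — fixpoint
  FOLLOW[S]={$}  FOLLOW[A]={$,b}  FOLLOW[B]={$}  FOLLOW[C]={$,b}

FOLLOW(C) = ["$", "b"]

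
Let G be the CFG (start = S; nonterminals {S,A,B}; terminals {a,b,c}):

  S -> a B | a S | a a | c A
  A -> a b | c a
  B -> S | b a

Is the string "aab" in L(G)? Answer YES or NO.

Convert to CNF:
  S -> T0 B | T0 S | T0 T0 | T2 A
  A -> T0 T1 | T2 T0
  B -> T0 B | T0 S | T0 T0 | T1 T0 | T2 A
  T0 -> a
  T1 -> b
  T2 -> c

CYK fill:
  [0..0]={T0}  "a"  orig:{}
  [1..1]={T0}  "a"  orig:{}
  [2..2]={T1}  "b"  orig:{}
  [0..1]={B,S}  "aa"
  [1..2]={A}  "ab"
  [0..2]=∅  "aab"

S ∉ T[0,2] ⇒ NO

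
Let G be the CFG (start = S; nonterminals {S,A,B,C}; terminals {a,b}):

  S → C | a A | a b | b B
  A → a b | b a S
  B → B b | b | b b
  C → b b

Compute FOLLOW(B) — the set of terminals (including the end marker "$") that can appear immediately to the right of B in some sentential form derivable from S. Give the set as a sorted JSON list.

Compute FIRST by fixpoint:
[1]
  A via A→a b: +{a}
  A via A→b a S: +{b}
  B via B→b: +{b}
  C via C→b b: +{b}
  S via S→C: +{b}
  S via S→a A: +{a}
  S: {a,b}  A: {a,b}  B: {b}  C: {b}
[2] done
  S: {a,b}  A: {a,b}  B: {b}  C: {b}

FOLLOW sets:
seed FOLLOW(S) with $
pass 1:
  B→B b: FOLLOW(B) ⊇ FIRST(b) = {b}; new: +{b}
  S→C: FOLLOW(C) ⊇ FOLLOW(S) ⊇ {$}; new: +{$}
  S→a A: FOLLOW(A) ⊇ FOLLOW(S) ⊇ {$}; new: +{$}
  S→b B: FOLLOW(B) ⊇ FOLLOW(S) ⊇ {$}; new: +{$}
  FOLLOW(S)={$}  FOLLOW(A)={$}  FOLLOW(B)={$,b}  FOLLOW(C)={$}
pass 2: — fixpoint
  FOLLOW(S)={$}  FOLLOW(A)={$}  FOLLOW(B)={$,b}  FOLLOW(C)={$}

FOLLOW(B) = ["$", "b"]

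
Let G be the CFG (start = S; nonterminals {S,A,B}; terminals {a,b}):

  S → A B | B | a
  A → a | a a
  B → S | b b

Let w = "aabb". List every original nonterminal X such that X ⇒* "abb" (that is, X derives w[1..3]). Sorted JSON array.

CNF form of G:
  S -> A B | T1 T1 | a
  A -> T0 T0 | a
  B -> A B | T1 T1 | a
  T0 -> a
  T1 -> b

Fill CYK table bottom-up, restricted to cells inside w[1..3]:
  [1..1]={A,B,S,T0}  "a"  orig:{A,B,S}
  [2..2]={T1}  "b"  orig:{}
  [3..3]={T1}  "b"  orig:{}
  [1..2]=∅  "ab"
  [2..3]={B,S}  "bb"
  [1..3]={B,S}  "abb"

Original NTs in T[1,3] deriving "abb": ["B", "S"]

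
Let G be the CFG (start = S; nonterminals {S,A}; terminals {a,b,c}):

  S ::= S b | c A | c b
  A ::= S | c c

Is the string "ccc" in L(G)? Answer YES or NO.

CNF form of G:
  S -> S T0 | T1 A | T1 T0
  A -> S T0 | T1 A | T1 T0 | T1 T1
  T0 -> b
  T1 -> c

Fill CYK table bottom-up:
  cell(0,0) c: {T1}  orig:{}
  cell(1,1) c: {T1}  orig:{}
  cell(2,2) c: {T1}  orig:{}
  cell(0,1) cc: {A}
  cell(1,2) cc: {A}
  cell(0,2) ccc: {A,S}

S ∈ T[0,2] ⇒ YES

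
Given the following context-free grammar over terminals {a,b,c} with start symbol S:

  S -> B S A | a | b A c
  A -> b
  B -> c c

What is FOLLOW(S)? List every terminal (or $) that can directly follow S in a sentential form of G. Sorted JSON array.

FIRST iteration:
round 1:
  A via A→b: +{b}
  B via B→c c: +{c}
  S via S→B S A: +{c}
  S via S→a: +{a}
  S via S→b A c: +{b}
  FIRST(S)={a,b,c}  FIRST(A)={b}  FIRST(B)={c}
round 2: — fixpoint
  FIRST(S)={a,b,c}  FIRST(A)={b}  FIRST(B)={c}

FOLLOW sets:
seed FOLLOW(S) with $
pass 1:
  S→B S A: FOLLOW(B) ⊇ FIRST(S) = {a,b,c}; new: +{a,b,c}
  S→B S A: FOLLOW(S) ⊇ FIRST(A) = {b}; new: +{b}
  S→B S A: FOLLOW(A) ⊇ FOLLOW(S) ⊇ {$,b}; new: +{$,b}
  S→b A c: FOLLOW(A) ⊇ FIRST(c) = {c}; new: +{c}
  S: {$,b}  A: {$,b,c}  B: {a,b,c}
pass 2: done
  S: {$,b}  A: {$,b,c}  B: {a,b,c}

FOLLOW(S) = ["$", "b"]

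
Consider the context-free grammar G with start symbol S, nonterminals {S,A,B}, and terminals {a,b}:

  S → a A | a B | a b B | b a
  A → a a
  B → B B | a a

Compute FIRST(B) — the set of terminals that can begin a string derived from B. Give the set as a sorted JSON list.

FIRST sets, iterate to fixpoint:
round 1:
  A via A→a a: +{a}
  B via B→a a: +{a}
  S via S→a A: +{a}
  S via S→b a: +{b}
  FIRST(S)={a,b}  FIRST(A)={a}  FIRST(B)={a}
round 2: — fixpoint
  FIRST(S)={a,b}  FIRST(A)={a}  FIRST(B)={a}

FIRST(B) = ["a"]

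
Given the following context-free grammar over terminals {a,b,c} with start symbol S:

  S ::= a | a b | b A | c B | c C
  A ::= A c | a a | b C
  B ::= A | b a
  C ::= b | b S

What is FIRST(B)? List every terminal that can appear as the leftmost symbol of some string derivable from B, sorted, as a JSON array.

FIRST iteration:
[1]
  A via A→a a: +{a}
  A via A→b C: +{b}
  B via B→A: +{a,b}
  C via C→b: +{b}
  S via S→a: +{a}
  S via S→b A: +{b}
  S via S→c B: +{c}
  S: {a,b,c}  A: {a,b}  B: {a,b}  C: {b}
[2] (stable)
  S: {a,b,c}  A: {a,b}  B: {a,b}  C: {b}

FIRST(B) = ["a", "b"]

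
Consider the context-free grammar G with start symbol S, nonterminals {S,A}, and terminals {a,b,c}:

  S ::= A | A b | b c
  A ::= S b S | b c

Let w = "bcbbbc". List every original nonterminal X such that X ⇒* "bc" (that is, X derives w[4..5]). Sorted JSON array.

Convert to CNF:
  S -> A T0 | S X3 | T0 T1
  A -> S X2 | T0 T1
  T0 -> b
  T1 -> c
  X2 -> T0 S
  X3 -> T0 S

CYK fill (cells [i..j] with 4 ≤ i ≤ j ≤ 5 only):
  T[4,4] 'b' = {T0}  orig:{}
  T[5,5] 'c' = {T1}  orig:{}
  T[4,5] 'bc' = {A,S}

Original NTs in T[4,5] deriving "bc": ["A", "S"]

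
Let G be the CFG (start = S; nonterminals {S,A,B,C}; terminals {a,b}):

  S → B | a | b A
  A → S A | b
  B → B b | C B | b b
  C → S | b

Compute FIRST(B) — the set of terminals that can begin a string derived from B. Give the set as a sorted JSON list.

Compute FIRST by fixpoint:
[1]
  A via A→b: +{b}
  B via B→b b: +{b}
  C via C→b: +{b}
  S via S→B: +{b}
  S via S→a: +{a}
  S: {a,b}  A: {b}  B: {b}  C: {b}
[2]
  A via A→S A: +{a}
  C via C→S: +{a}
  S: {a,b}  A: {a,b}  B: {b}  C: {a,b}
[3]
  B via B→C B: +{a}
  S: {a,b}  A: {a,b}  B: {a,b}  C: {a,b}
[4] (no change)
  S: {a,b}  A: {a,b}  B: {a,b}  C: {a,b}

FIRST(B) = ["a", "b"]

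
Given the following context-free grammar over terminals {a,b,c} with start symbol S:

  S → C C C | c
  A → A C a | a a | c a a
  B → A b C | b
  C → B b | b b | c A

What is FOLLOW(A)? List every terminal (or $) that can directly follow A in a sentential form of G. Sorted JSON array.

FIRST iteration:
[1]
  A via A→a a: +{a}
  A via A→c a a: +{c}
  B via B→A b C: +{a,c}
  B via B→b: +{b}
  C via C→B b: +{a,b,c}
  S via S→C C C: +{a,b,c}
  FIRST[S]={a,b,c}  FIRST[A]={a,c}  FIRST[B]={a,b,c}  FIRST[C]={a,b,c}
[2] (no change)
  FIRST[S]={a,b,c}  FIRST[A]={a,c}  FIRST[B]={a,b,c}  FIRST[C]={a,b,c}

Compute FOLLOW by fixpoint:
initialize: $ ∈ FOLLOW(S)
[1]
  A→A C a: FOLLOW(A) ⊇ FIRST(C) = {a,b,c}; new: +{a,b,c}
  A→A C a: FOLLOW(C) ⊇ FIRST(a) = {a}; new: +{a}
  C→B b: FOLLOW(B) ⊇ FIRST(b) = {b}; new: +{b}
  S→C C C: FOLLOW(C) ⊇ FIRST(C) = {a,b,c}; new: +{b,c}
  S→C C C: FOLLOW(C) ⊇ FOLLOW(S) ⊇ {$}; new: +{$}
  S: {$}  A: {a,b,c}  B: {b}  C: {$,a,b,c}
[2]
  C→c A: FOLLOW(A) ⊇ FOLLOW(C) ⊇ {$,a,b,c}; new: +{$}
  S: {$}  A: {$,a,b,c}  B: {b}  C: {$,a,b,c}
[3] (stable)
  S: {$}  A: {$,a,b,c}  B: {b}  C: {$,a,b,c}

FOLLOW(A) = ["$", "a", "b", "c"]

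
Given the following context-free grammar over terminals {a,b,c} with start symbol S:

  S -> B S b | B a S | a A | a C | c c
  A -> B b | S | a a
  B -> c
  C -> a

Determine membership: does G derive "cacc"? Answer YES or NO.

Convert to CNF:
  S -> B X5 | B X6 | T1 A | T1 C | T2 T2
  A -> B T0 | B X3 | B X4 | T1 A | T1 C | T1 T1 | T2 T2
  B -> c
  C -> a
  T0 -> b
  T1 -> a
  T2 -> c
  X3 -> S T0
  X4 -> T1 S
  X5 -> S T0
  X6 -> T1 S

CYK fill:
  T[0,0] 'c' = {B,T2}  orig:{B}
  T[1,1] 'a' = {C,T1}  orig:{C}
  T[2,2] 'c' = {B,T2}  orig:{B}
  T[3,3] 'c' = {B,T2}  orig:{B}
  T[0,1] 'ca' = ∅
  T[1,2] 'ac' = ∅
  T[2,3] 'cc' = {A,S}
  T[0,2] 'cac' = ∅
  T[1,3] 'acc' = {A,S,X4,X6}  orig:{A,S}
  T[0,3] 'cacc' = {A,S}

S ∈ T[0,3] ⇒ YES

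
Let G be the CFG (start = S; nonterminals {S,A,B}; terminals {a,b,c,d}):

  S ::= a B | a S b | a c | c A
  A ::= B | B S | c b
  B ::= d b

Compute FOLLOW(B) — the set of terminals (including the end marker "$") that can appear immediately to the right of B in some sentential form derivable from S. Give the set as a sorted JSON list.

FIRST iteration:
round 1:
  A via A→c b: +{c}
  B via B→d b: +{d}
  S via S→a B: +{a}
  S via S→c A: +{c}
  FIRST[S]={a,c}  FIRST[A]={c}  FIRST[B]={d}
round 2:
  A via A→B: +{d}
  FIRST[S]={a,c}  FIRST[A]={c,d}  FIRST[B]={d}
round 3: (no change)
  FIRST[S]={a,c}  FIRST[A]={c,d}  FIRST[B]={d}

FOLLOW sets:
seed FOLLOW(S) with $
round 1:
  A→B S: FOLLOW(B) ⊇ FIRST(S) = {a,c}; new: +{a,c}
  S→a B: FOLLOW(B) ⊇ FOLLOW(S) ⊇ {$}; new: +{$}
  S→a S b: FOLLOW(S) ⊇ FIRST(b) = {b}; new: +{b}
  S→c A: FOLLOW(A) ⊇ FOLLOW(S) ⊇ {$,b}; new: +{$,b}
  FOLLOW(S)={$,b}  FOLLOW(A)={$,b}  FOLLOW(B)={$,a,c}
round 2:
  A→B: FOLLOW(B) ⊇ FOLLOW(A) ⊇ {$,b}; new: +{b}
  FOLLOW(S)={$,b}  FOLLOW(A)={$,b}  FOLLOW(B)={$,a,b,c}
round 3: (stable)
  FOLLOW(S)={$,b}  FOLLOW(A)={$,b}  FOLLOW(B)={$,a,b,c}

FOLLOW(B) = ["$", "a", "b", "c"]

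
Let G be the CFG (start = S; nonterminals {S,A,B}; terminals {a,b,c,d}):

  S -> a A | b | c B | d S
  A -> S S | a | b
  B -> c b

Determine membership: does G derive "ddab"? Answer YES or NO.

CNF form of G:
  S -> T0 B | T2 A | T3 S | b
  A -> S S | a | b
  B -> T0 T1
  T0 -> c
  T1 -> b
  T2 -> a
  T3 -> d

CYK fill:
  cell(0,0) d: {T3}  orig:{}
  cell(1,1) d: {T3}  orig:{}
  cell(2,2) a: {A,T2}  orig:{A}
  cell(3,3) b: {A,S,T1}  orig:{A,S}
  cell(0,1) dd: ∅
  cell(1,2) da: ∅
  cell(2,3) ab: {S}
  cell(0,2) dda: ∅
  cell(1,3) dab: {S}
  cell(0,3) ddab: {S}

S ∈ T[0,3] ⇒ YES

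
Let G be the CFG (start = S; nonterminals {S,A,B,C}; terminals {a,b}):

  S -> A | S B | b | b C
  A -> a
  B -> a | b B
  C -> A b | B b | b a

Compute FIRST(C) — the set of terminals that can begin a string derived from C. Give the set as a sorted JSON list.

FIRST sets, iterate to fixpoint:
pass 1:
  A via A→a: +{a}
  B via B→a: +{a}
  B via B→b B: +{b}
  C via C→A b: +{a}
  C via C→B b: +{b}
  S via S→A: +{a}
  S via S→b: +{b}
  FIRST(S)={a,b}  FIRST(A)={a}  FIRST(B)={a,b}  FIRST(C)={a,b}
pass 2: done
  FIRST(S)={a,b}  FIRST(A)={a}  FIRST(B)={a,b}  FIRST(C)={a,b}

FIRST(C) = ["a", "b"]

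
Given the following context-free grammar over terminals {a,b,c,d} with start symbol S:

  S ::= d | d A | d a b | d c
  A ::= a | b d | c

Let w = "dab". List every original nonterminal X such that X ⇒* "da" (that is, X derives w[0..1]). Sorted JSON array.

Convert to CNF:
  S -> T1 A | T1 T3 | T1 X4 | d
  A -> T0 T1 | a | c
  T0 -> b
  T1 -> d
  T2 -> a
  T3 -> c
  X4 -> T2 T0

Fill CYK table bottom-up — only the sub-triangle for w[0..1]:
  [0..0]={S,T1}  "d"  orig:{S}
  [1..1]={A,T2}  "a"  orig:{A}
  [0..1]={S}  "da"

Original NTs in T[0,1] deriving "da": ["S"]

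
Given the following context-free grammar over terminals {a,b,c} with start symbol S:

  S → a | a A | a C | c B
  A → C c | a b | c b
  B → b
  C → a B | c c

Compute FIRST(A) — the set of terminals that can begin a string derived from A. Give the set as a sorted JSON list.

Compute FIRST by fixpoint:
round 1:
  A via A→a b: +{a}
  A via A→c b: +{c}
  B via B→b: +{b}
  C via C→a B: +{a}
  C via C→c c: +{c}
  S via S→a: +{a}
  S via S→c B: +{c}
  S: {a,c}  A: {a,c}  B: {b}  C: {a,c}
round 2: done
  S: {a,c}  A: {a,c}  B: {b}  C: {a,c}

FIRST(A) = ["a", "c"]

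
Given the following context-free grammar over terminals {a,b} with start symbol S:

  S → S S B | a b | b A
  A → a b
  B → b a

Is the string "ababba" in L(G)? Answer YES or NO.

CNF form of G:
  S -> S X2 | T0 T1 | T1 A
  A -> T0 T1
  B -> T1 T0
  T0 -> a
  T1 -> b
  X2 -> S B

CYK table (by increasing span):
  [0..0]={T0}  "a"  orig:{}
  [1..1]={T1}  "b"  orig:{}
  [2..2]={T0}  "a"  orig:{}
  [3..3]={T1}  "b"  orig:{}
  [4..4]={T1}  "b"  orig:{}
  [5..5]={T0}  "a"  orig:{}
  [0..1]={A,S}  "ab"
  [1..2]={B}  "ba"
  [2..3]={A,S}  "ab"
  [3..4]=∅  "bb"
  [4..5]={B}  "ba"
  [0..2]=∅  "aba"
  [1..3]={S}  "bab"
  [2..4]=∅  "abb"
  [3..5]=∅  "bba"
  [0..3]=∅  "abab"
  [1..4]=∅  "babb"
  [2..5]={X2}  "abba"  orig:{}
  [0..4]=∅  "ababb"
  [1..5]={X2}  "babba"  orig:{}
  [0..5]={S}  "ababba"

S ∈ T[0,5] ⇒ YES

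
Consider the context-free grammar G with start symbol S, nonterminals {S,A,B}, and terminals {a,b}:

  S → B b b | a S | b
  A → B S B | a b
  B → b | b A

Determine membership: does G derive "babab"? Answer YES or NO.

CNF form of G:
  S -> B X3 | T0 S | b
  A -> B X2 | T0 T1
  B -> T1 A | b
  T0 -> a
  T1 -> b
  X2 -> S B
  X3 -> T1 T1

CYK table (by increasing span):
  cell(0,0) b: {B,S,T1}  orig:{B,S}
  cell(1,1) a: {T0}  orig:{}
  cell(2,2) b: {B,S,T1}  orig:{B,S}
  cell(3,3) a: {T0}  orig:{}
  cell(4,4) b: {B,S,T1}  orig:{B,S}
  cell(0,1) ba: ∅
  cell(1,2) ab: {A,S}
  cell(2,3) ba: ∅
  cell(3,4) ab: {A,S}
  cell(0,2) bab: {B}
  cell(1,3) aba: ∅
  cell(2,4) bab: {B}
  cell(0,3) baba: ∅
  cell(1,4) abab: ∅
  cell(0,4) babab: ∅

S ∉ T[0,4] ⇒ NO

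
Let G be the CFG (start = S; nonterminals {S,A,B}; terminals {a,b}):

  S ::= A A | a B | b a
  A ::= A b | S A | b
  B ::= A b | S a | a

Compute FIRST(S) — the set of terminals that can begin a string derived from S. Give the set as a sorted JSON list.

Compute FIRST by fixpoint:
round 1:
  A via A→b: +{b}
  B via B→A b: +{b}
  B via B→a: +{a}
  S via S→A A: +{b}
  S via S→a B: +{a}
  FIRST[S]={a,b}  FIRST[A]={b}  FIRST[B]={a,b}
round 2:
  A via A→S A: +{a}
  FIRST[S]={a,b}  FIRST[A]={a,b}  FIRST[B]={a,b}
round 3: done
  FIRST[S]={a,b}  FIRST[A]={a,b}  FIRST[B]={a,b}

FIRST(S) = ["a", "b"]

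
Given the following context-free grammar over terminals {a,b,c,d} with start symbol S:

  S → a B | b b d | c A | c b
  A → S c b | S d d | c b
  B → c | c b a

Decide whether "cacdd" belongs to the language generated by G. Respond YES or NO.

Convert to CNF:
  S -> T0 A | T0 T1 | T1 X7 | T3 B
  A -> S X4 | S X5 | T0 T1
  B -> T0 X6 | c
  T0 -> c
  T1 -> b
  T2 -> d
  T3 -> a
  X4 -> T0 T1
  X5 -> T2 T2
  X6 -> T1 T3
  X7 -> T1 T2

CYK fill:
  [0..0]={B,T0}  "c"  orig:{B}
  [1..1]={T3}  "a"  orig:{}
  [2..2]={B,T0}  "c"  orig:{B}
  [3..3]={T2}  "d"  orig:{}
  [4..4]={T2}  "d"  orig:{}
  [0..1]=∅  "ca"
  [1..2]={S}  "ac"
  [2..3]=∅  "cd"
  [3..4]={X5}  "dd"  orig:{}
  [0..2]=∅  "cac"
  [1..3]=∅  "acd"
  [2..4]=∅  "cdd"
  [0..3]=∅  "cacd"
  [1..4]={A}  "acdd"
  [0..4]={S}  "cacdd"

S ∈ T[0,4] ⇒ YES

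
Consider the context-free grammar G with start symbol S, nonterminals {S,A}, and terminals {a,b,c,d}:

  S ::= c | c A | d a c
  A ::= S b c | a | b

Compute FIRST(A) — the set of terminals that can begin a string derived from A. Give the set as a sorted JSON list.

FIRST iteration:
iter 1:
  A via A→a: +{a}
  A via A→b: +{b}
  S via S→c: +{c}
  S via S→d a c: +{d}
  FIRST(S)={c,d}  FIRST(A)={a,b}
iter 2:
  A via A→S b c: +{c,d}
  FIRST(S)={c,d}  FIRST(A)={a,b,c,d}
iter 3: (stable)
  FIRST(S)={c,d}  FIRST(A)={a,b,c,d}

FIRST(A) = ["a", "b", "c", "d"]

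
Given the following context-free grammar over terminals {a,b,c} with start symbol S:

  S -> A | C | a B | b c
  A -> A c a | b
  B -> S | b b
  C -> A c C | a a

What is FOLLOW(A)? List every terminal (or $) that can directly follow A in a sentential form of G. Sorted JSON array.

FIRST sets, iterate to fixpoint:
iter 1:
  A via A→b: +{b}
  B via B→b b: +{b}
  C via C→A c C: +{b}
  C via C→a a: +{a}
  S via S→A: +{b}
  S via S→C: +{a}
  FIRST[S]={a,b}  FIRST[A]={b}  FIRST[B]={b}  FIRST[C]={a,b}
iter 2:
  B via B→S: +{a}
  FIRST[S]={a,b}  FIRST[A]={b}  FIRST[B]={a,b}  FIRST[C]={a,b}
iter 3: (stable)
  FIRST[S]={a,b}  FIRST[A]={b}  FIRST[B]={a,b}  FIRST[C]={a,b}

Compute FOLLOW by fixpoint:
initialize: $ ∈ FOLLOW(S)
iter 1:
  A→A c a: FOLLOW(A) ⊇ FIRST(c) = {c}; new: +{c}
  S→A: FOLLOW(A) ⊇ FOLLOW(S) ⊇ {$}; new: +{$}
  S→C: FOLLOW(C) ⊇ FOLLOW(S) ⊇ {$}; new: +{$}
  S→a B: FOLLOW(B) ⊇ FOLLOW(S) ⊇ {$}; new: +{$}
  S: {$}  A: {$,c}  B: {$}  C: {$}
iter 2: — fixpoint
  S: {$}  A: {$,c}  B: {$}  C: {$}

FOLLOW(A) = ["$", "c"]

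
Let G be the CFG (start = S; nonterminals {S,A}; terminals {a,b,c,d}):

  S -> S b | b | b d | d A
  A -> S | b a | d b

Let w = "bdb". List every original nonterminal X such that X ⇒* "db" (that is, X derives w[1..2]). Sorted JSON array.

Convert to CNF:
  S -> S T0 | T0 T2 | T2 A | b
  A -> S T0 | T0 T1 | T0 T2 | T2 A | T2 T0 | b
  T0 -> b
  T1 -> a
  T2 -> d

CYK table (by increasing span) — only the sub-triangle for w[1..2]:
  cell(1,1) d: {T2}  orig:{}
  cell(2,2) b: {A,S,T0}  orig:{A,S}
  cell(1,2) db: {A,S}

Original NTs in T[1,2] deriving "db": ["A", "S"]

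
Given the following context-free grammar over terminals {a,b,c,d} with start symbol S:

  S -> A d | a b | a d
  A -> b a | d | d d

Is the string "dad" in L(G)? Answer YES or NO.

CNF form of G:
  S -> A T2 | T1 T0 | T1 T2
  A -> T0 T1 | T2 T2 | d
  T0 -> b
  T1 -> a
  T2 -> d

CYK table (by increasing span):
  [0..0]={A,T2}  "d"  orig:{A}
  [1..1]={T1}  "a"  orig:{}
  [2..2]={A,T2}  "d"  orig:{A}
  [0..1]=∅  "da"
  [1..2]={S}  "ad"
  [0..2]=∅  "dad"

S ∉ T[0,2] ⇒ NO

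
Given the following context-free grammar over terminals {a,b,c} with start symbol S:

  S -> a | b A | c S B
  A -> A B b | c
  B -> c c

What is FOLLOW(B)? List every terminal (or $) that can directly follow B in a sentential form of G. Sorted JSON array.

FIRST iteration:
iter 1:
  A via A→c: +{c}
  B via B→c c: +{c}
  S via S→a: +{a}
  S via S→b A: +{b}
  S via S→c S B: +{c}
  FIRST(S)={a,b,c}  FIRST(A)={c}  FIRST(B)={c}
iter 2: (stable)
  FIRST(S)={a,b,c}  FIRST(A)={c}  FIRST(B)={c}

FOLLOW sets:
FOLLOW(S) := {$}
iter 1:
  A→A B b: FOLLOW(A) ⊇ FIRST(B) = {c}; new: +{c}
  A→A B b: FOLLOW(B) ⊇ FIRST(b) = {b}; new: +{b}
  S→b A: FOLLOW(A) ⊇ FOLLOW(S) ⊇ {$}; new: +{$}
  S→c S B: FOLLOW(S) ⊇ FIRST(B) = {c}; new: +{c}
  S→c S B: FOLLOW(B) ⊇ FOLLOW(S) ⊇ {$,c}; new: +{$,c}
  FOLLOW(S)={$,c}  FOLLOW(A)={$,c}  FOLLOW(B)={$,b,c}
iter 2: done
  FOLLOW(S)={$,c}  FOLLOW(A)={$,c}  FOLLOW(B)={$,b,c}

FOLLOW(B) = ["$", "b", "c"]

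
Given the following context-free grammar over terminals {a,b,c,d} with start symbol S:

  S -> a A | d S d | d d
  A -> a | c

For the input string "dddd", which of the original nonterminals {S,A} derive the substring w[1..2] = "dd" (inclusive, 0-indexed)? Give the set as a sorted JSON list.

CNF form of G:
  S -> T0 A | T1 T1 | T1 X2
  A -> a | c
  T0 -> a
  T1 -> d
  X2 -> S T1

CYK table (by increasing span) (cells [i..j] with 1 ≤ i ≤ j ≤ 2 only):
  [1..1]={T1}  "d"  orig:{}
  [2..2]={T1}  "d"  orig:{}
  [1..2]={S}  "dd"

Original NTs in T[1,2] deriving "dd": ["S"]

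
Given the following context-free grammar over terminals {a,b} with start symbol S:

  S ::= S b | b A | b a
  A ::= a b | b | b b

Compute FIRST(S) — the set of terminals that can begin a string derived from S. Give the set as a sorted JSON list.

FIRST sets, iterate to fixpoint:
pass 1:
  A via A→a b: +{a}
  A via A→b: +{b}
  S via S→b A: +{b}
  S: {b}  A: {a,b}
pass 2: — fixpoint
  S: {b}  A: {a,b}

FIRST(S) = ["b"]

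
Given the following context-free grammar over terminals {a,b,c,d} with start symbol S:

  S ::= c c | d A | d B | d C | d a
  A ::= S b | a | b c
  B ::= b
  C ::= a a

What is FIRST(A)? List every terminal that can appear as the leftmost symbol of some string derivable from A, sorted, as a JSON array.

FIRST iteration:
iter 1:
  A via A→a: +{a}
  A via A→b c: +{b}
  B via B→b: +{b}
  C via C→a a: +{a}
  S via S→c c: +{c}
  S via S→d A: +{d}
  FIRST[S]={c,d}  FIRST[A]={a,b}  FIRST[B]={b}  FIRST[C]={a}
iter 2:
  A via A→S b: +{c,d}
  FIRST[S]={c,d}  FIRST[A]={a,b,c,d}  FIRST[B]={b}  FIRST[C]={a}
iter 3: done
  FIRST[S]={c,d}  FIRST[A]={a,b,c,d}  FIRST[B]={b}  FIRST[C]={a}

FIRST(A) = ["a", "b", "c", "d"]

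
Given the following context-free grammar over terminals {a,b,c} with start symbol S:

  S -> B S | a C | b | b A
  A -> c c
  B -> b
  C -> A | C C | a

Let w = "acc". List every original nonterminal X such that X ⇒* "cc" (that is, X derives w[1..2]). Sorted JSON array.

Convert to CNF:
  S -> B S | T1 C | T2 A | b
  A -> T0 T0
  B -> b
  C -> C C | T0 T0 | a
  T0 -> c
  T1 -> a
  T2 -> b

CYK table (by increasing span) (cells [i..j] with 1 ≤ i ≤ j ≤ 2 only):
  [1..1]={T0}  "c"  orig:{}
  [2..2]={T0}  "c"  orig:{}
  [1..2]={A,C}  "cc"

Original NTs in T[1,2] deriving "cc": ["A", "C"]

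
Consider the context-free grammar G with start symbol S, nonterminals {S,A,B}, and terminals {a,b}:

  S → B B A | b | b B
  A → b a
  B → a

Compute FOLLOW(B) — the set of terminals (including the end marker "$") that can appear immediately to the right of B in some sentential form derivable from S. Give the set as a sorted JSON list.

FIRST sets, iterate to fixpoint:
iter 1:
  A via A→b a: +{b}
  B via B→a: +{a}
  S via S→B B A: +{a}
  S via S→b: +{b}
  S: {a,b}  A: {b}  B: {a}
iter 2: (stable)
  S: {a,b}  A: {b}  B: {a}

FOLLOW sets:
initialize: $ ∈ FOLLOW(S)
round 1:
  S→B B A: FOLLOW(B) ⊇ FIRST(B) = {a}; new: +{a}
  S→B B A: FOLLOW(B) ⊇ FIRST(A) = {b}; new: +{b}
  S→B B A: FOLLOW(A) ⊇ FOLLOW(S) ⊇ {$}; new: +{$}
  S→b B: FOLLOW(B) ⊇ FOLLOW(S) ⊇ {$}; new: +{$}
  S: {$}  A: {$}  B: {$,a,b}
round 2: (stable)
  S: {$}  A: {$}  B: {$,a,b}

FOLLOW(B) = ["$", "a", "b"]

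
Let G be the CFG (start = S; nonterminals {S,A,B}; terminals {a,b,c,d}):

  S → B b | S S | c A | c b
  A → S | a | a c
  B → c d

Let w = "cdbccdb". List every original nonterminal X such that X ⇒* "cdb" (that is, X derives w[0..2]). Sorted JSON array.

Convert to CNF:
  S -> B T0 | S S | T2 A | T2 T0
  A -> B T0 | S S | T1 T2 | T2 A | T2 T0 | a
  B -> T2 T3
  T0 -> b
  T1 -> a
  T2 -> c
  T3 -> d

CYK fill, restricted to cells inside w[0..2]:
  [0..0]={T2}  "c"  orig:{}
  [1..1]={T3}  "d"  orig:{}
  [2..2]={T0}  "b"  orig:{}
  [0..1]={B}  "cd"
  [1..2]=∅  "db"
  [0..2]={A,S}  "cdb"

Original NTs in T[0,2] deriving "cdb": ["A", "S"]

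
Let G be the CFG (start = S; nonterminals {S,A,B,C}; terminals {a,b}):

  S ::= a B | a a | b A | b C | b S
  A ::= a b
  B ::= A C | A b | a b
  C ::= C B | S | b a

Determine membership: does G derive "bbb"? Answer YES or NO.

Convert to CNF:
  S -> T0 B | T0 T0 | T1 A | T1 C | T1 S
  A -> T0 T1
  B -> A C | A T1 | T0 T1
  C -> C B | T0 B | T0 T0 | T1 A | T1 C | T1 S | T1 T0
  T0 -> a
  T1 -> b

CYK table (by increasing span):
  [0..0]={T1}  "b"  orig:{}
  [1..1]={T1}  "b"  orig:{}
  [2..2]={T1}  "b"  orig:{}
  [0..1]=∅  "bb"
  [1..2]=∅  "bb"
  [0..2]=∅  "bbb"

S ∉ T[0,2] ⇒ NO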